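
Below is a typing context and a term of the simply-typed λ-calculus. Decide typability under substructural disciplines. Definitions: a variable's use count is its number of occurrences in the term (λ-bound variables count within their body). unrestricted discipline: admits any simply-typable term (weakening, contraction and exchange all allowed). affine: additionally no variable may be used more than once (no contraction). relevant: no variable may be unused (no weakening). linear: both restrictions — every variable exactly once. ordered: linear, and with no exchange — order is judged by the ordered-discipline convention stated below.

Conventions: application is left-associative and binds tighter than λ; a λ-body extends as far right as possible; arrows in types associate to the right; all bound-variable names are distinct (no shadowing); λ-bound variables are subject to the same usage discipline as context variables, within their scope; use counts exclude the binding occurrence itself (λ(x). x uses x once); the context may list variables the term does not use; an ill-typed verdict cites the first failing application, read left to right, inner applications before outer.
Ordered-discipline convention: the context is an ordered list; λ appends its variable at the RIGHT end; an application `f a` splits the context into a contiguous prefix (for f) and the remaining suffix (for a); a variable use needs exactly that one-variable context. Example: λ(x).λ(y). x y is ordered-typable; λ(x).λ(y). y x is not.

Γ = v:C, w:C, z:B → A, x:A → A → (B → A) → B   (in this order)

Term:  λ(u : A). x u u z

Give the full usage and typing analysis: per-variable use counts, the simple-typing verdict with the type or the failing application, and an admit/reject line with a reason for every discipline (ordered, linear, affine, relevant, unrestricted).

counts: v=0; w=0; z=1; x=1; u [bound]=2
uses in reading order: x, u, u, z
typing: ✓ — A → B
ordered: ✗, uses contraction: u ×2; unused: v, w — weakening required
linear: ✗, uses contraction: u ×2; unused: v, w — weakening required
affine: ✗, uses contraction: u ×2
relevant: ✗, unused: v, w — weakening required
unrestricted: ✓, simply typable at A → B; W, C, E all held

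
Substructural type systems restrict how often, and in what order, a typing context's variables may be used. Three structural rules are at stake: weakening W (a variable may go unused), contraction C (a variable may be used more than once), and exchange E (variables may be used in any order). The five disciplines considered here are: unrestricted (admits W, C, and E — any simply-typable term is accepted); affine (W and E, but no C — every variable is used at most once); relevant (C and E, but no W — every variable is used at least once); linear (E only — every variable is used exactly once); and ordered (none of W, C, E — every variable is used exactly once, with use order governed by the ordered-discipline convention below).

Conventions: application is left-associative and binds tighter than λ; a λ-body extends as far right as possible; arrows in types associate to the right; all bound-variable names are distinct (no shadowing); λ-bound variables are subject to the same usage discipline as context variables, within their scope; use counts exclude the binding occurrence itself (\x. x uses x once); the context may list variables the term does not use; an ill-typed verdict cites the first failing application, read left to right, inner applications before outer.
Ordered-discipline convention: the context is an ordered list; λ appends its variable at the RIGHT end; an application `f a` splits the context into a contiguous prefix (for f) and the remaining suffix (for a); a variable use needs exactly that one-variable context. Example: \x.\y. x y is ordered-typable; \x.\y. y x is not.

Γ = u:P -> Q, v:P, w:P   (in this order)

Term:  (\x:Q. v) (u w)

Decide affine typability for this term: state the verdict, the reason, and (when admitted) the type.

yes — none of u, v, w, x used more than once; term : P
use counts: u: 1×; v: 1×; w: 1×; x (λ-bound): 0×
use order (left to right): v, u, w
typing: the term checks, with type P
summary: ordered ✗ | linear ✗ | affine ✓ | relevant ✗ | unrestricted ✓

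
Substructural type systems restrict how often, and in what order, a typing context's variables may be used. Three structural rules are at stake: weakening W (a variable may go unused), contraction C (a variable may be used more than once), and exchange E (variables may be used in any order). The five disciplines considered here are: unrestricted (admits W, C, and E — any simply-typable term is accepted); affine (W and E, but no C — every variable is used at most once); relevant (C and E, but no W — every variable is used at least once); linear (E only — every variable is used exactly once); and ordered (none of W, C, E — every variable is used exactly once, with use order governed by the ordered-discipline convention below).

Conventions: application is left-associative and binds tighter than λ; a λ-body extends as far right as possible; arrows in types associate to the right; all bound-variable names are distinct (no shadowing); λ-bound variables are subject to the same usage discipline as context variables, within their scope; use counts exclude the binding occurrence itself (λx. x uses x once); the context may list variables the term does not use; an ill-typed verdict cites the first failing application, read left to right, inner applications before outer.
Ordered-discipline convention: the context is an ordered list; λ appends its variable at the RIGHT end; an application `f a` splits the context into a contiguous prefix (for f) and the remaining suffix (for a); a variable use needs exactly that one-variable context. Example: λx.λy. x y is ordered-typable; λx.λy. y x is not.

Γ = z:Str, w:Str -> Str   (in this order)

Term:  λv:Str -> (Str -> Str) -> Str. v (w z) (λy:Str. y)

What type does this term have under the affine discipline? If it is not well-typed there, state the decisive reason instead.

term : (Str -> (Str -> Str) -> Str) -> Str
usage: z ×1, w ×1, v (bound) ×1, y (bound) ×1
left-to-right use order: v, w, z, y
typing: well-typed at (Str -> (Str -> Str) -> Str) -> Str
per-discipline verdicts: ordered ✗ · linear ✓ · affine ✓ · relevant ✓ · unrestricted ✓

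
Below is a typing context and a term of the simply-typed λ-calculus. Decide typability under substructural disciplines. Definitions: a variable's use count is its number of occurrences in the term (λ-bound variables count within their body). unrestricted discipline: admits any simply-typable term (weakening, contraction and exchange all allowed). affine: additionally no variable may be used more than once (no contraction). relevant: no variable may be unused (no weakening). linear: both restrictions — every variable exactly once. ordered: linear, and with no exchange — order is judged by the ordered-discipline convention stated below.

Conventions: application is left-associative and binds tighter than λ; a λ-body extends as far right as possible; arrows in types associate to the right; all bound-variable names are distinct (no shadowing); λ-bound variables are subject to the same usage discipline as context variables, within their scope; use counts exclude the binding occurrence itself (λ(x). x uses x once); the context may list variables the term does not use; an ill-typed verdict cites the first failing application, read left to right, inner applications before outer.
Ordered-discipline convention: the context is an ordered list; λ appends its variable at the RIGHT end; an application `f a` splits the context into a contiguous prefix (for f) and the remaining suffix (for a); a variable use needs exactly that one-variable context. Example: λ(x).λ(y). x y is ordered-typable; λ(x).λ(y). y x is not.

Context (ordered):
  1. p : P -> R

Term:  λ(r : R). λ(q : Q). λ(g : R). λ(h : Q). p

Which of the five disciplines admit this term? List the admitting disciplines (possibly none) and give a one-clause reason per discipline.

accepted by: affine, unrestricted
counts: p=1; r (λ-bound)=0; q (λ-bound)=0; g (λ-bound)=0; h (λ-bound)=0
left-to-right use order: p
typing: well-typed — term : R -> Q -> R -> Q -> P -> R
ordered: ✗ — r, q, g, h never used (weakening)
linear: ✗ — r, q, g, h never used (weakening)
affine: ✓ — at most one use each (p, r, q, g, h)
relevant: ✗ — r, q, g, h never used (weakening)
unrestricted: ✓ — type-checks (R -> Q -> R -> Q -> P -> R) and nothing is barred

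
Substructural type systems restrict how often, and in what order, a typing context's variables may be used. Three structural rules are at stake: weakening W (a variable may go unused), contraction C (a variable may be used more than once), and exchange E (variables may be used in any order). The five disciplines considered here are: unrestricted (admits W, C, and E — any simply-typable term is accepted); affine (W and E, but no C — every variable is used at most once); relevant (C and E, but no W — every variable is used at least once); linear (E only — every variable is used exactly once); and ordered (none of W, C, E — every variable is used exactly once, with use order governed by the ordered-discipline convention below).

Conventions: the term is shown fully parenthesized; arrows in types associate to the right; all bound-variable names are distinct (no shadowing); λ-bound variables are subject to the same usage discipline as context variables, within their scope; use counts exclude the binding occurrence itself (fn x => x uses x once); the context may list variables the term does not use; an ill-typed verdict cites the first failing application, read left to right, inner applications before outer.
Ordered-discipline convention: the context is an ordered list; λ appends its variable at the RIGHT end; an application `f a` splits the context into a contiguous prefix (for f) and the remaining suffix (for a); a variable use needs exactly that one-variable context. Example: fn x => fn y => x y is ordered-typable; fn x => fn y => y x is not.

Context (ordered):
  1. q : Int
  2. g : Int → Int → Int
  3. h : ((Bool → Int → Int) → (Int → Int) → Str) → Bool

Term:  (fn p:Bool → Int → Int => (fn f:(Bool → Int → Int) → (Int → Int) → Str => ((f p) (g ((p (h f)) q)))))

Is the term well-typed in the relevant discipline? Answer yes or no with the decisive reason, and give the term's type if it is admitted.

yes — q, g, h, p, f: all used, weakening unneeded; term : (Bool → Int → Int) → ((Bool → Int → Int) → (Int → Int) → Str) → Str
usage: q ×1; g ×1; h ×1; p [bound] ×2; f [bound] ×2
use order (left to right): f, p, g, p, h, f, q
typing: well-typed — term : (Bool → Int → Int) → ((Bool → Int → Int) → (Int → Int) → Str) → Str
all disciplines: ordered ✗, linear ✗, affine ✗, relevant ✓, unrestricted ✓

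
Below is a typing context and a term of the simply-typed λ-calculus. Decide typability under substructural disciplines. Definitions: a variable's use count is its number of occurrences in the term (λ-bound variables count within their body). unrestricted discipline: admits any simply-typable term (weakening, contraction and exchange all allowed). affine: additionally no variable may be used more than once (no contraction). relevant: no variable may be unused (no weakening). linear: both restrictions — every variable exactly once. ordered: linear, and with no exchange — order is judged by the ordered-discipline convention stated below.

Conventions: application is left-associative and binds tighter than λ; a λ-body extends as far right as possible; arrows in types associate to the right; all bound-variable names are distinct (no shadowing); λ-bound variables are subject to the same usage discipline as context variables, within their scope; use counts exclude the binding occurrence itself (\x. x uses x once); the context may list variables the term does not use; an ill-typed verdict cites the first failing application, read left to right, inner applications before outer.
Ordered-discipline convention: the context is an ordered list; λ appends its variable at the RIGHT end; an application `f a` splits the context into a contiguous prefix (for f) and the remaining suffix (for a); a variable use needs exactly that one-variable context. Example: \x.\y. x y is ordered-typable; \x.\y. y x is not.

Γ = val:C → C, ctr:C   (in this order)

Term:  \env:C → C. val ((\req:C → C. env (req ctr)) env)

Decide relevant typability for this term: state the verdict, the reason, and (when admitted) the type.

yes — every one of val, ctr, env, req appears; term : (C → C) → C
usage: val=1; ctr=1; env [bound]=2; req [bound]=1
order of uses: val, env, req, ctr, env
typing: well-typed — term : (C → C) → C
per-discipline verdicts: ordered ✗ | linear ✗ | affine ✗ | relevant ✓ | unrestricted ✓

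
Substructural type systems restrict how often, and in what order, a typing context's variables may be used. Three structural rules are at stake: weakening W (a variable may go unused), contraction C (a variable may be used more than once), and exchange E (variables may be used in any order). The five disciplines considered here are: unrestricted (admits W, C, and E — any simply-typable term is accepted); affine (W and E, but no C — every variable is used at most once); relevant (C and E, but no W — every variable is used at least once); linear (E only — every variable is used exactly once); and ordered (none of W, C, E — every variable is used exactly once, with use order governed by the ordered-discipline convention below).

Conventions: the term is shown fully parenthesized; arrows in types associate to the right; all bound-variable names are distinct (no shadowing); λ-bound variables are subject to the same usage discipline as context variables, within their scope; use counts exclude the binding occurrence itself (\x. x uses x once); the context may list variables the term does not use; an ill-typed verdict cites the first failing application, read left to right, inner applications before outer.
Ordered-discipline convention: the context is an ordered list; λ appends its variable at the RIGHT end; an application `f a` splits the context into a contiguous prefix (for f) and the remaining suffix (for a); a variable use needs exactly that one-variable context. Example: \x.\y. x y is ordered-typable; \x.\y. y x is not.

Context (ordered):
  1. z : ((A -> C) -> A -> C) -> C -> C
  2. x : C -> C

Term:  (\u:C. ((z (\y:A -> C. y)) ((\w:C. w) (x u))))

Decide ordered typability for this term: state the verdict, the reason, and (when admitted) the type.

yes — single-use (z, x, u, y, w), ordered derivation ok; term : C -> C
counts: z: 1, x: 1, u (bound): 1, y (bound): 1, w (bound): 1
order of uses: z, y, w, x, u
typing: the term checks, with type C -> C
per-discipline verdicts: ordered ✓ · linear ✓ · affine ✓ · relevant ✓ · unrestricted ✓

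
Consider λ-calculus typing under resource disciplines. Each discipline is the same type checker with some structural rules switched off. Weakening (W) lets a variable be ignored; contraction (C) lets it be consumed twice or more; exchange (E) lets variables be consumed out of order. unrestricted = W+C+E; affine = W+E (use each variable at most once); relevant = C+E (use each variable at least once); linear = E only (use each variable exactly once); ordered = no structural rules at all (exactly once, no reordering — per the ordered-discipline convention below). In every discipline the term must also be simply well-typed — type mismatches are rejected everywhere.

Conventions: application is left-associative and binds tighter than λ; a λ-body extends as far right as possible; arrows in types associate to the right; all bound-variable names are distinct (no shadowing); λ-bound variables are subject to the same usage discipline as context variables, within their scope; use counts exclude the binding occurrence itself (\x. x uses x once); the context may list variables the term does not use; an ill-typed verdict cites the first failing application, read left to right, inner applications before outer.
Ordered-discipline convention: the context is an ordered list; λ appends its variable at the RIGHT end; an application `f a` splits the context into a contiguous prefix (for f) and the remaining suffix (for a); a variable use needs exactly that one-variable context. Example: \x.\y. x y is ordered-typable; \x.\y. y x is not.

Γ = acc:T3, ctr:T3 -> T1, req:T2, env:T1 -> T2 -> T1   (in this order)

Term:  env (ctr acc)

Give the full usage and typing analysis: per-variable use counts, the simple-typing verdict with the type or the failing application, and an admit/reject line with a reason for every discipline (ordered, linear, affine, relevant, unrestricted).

usage: acc: 1×; ctr: 1×; req: 0×; env: 1×
use order (left to right): env, ctr, acc
typing: well-typed at T2 -> T1
ordered: ✗, req never used (weakening)
linear: ✗, req never used (weakening)
affine: ✓, no duplicate uses among acc, ctr, req, env
relevant: ✗, req never used (weakening)
unrestricted: ✓, type-checks (T2 -> T1) and nothing is barred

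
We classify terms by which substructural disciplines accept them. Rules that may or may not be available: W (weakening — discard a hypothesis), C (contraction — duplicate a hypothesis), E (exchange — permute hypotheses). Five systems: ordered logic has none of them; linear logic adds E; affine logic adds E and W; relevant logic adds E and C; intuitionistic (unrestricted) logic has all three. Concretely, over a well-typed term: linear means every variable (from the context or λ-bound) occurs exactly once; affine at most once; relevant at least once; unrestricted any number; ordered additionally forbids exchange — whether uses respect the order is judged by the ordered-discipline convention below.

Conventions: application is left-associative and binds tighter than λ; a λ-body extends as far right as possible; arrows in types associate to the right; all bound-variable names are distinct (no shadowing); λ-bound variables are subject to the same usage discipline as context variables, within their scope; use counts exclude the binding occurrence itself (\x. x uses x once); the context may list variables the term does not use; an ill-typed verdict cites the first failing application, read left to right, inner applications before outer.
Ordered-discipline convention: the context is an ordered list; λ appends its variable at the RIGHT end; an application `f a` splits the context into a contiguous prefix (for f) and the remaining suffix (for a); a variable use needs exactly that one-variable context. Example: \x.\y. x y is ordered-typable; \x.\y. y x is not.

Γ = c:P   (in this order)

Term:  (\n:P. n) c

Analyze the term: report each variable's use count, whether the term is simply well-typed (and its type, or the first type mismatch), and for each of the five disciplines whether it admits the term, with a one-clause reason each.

variable uses: c=1; n (λ-bound)=1
left-to-right use order: n, c
typing: ✓ — P
ordered: ✓ — c, n: once each, no exchange needed
linear: ✓ — exactly-once usage across c, n
affine: ✓ — no duplicate uses among c, n
relevant: ✓ — at least one use each (c, n)
unrestricted: ✓ — type-checks (P) and nothing is barred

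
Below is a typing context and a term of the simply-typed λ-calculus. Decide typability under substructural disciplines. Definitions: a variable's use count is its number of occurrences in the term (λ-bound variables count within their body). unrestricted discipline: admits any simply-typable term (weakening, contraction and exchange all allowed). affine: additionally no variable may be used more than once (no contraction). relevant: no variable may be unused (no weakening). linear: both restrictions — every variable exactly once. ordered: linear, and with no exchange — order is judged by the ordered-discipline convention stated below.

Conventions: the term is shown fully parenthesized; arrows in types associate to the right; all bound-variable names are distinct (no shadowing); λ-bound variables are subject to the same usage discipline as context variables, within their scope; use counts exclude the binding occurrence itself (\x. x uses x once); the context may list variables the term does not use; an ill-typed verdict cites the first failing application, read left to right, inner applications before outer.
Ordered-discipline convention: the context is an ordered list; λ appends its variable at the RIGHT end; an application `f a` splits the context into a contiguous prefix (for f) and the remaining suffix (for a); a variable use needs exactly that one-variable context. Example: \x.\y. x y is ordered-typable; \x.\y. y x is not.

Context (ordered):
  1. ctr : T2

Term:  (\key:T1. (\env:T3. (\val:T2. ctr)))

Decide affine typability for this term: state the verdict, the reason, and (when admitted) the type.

yes — no duplicate uses among ctr, key, env, val; term : T1 -> T3 -> T2 -> T2
variable uses: ctr=1, key (bound)=0, env (bound)=0, val (bound)=0
left-to-right use order: ctr
typing: well-typed — term : T1 -> T3 -> T2 -> T2
across the five disciplines: ordered ✗; linear ✗; affine ✓; relevant ✗; unrestricted ✓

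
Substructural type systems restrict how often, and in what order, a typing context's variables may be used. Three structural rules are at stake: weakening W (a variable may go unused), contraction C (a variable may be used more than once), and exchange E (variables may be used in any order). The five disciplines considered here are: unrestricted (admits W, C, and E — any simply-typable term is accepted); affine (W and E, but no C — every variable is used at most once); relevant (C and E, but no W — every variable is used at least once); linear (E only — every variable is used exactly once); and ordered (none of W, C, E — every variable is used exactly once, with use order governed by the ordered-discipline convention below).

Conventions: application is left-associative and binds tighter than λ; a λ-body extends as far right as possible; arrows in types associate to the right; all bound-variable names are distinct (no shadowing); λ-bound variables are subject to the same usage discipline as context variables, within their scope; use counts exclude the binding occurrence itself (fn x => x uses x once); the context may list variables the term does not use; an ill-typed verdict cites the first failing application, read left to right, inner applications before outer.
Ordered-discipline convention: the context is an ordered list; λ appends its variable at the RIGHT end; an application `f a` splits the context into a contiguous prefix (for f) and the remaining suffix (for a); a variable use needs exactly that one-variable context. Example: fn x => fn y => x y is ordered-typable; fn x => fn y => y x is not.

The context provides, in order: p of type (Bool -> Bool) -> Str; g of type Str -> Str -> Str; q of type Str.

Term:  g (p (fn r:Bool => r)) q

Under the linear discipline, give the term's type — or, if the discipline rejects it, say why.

term : Str
usage: p ×1; g ×1; q ×1; r [bound] ×1
use order (left to right): g, p, r, q
typing: the term checks, with type Str
summary: ordered ✗ | linear ✓ | affine ✓ | relevant ✓ | unrestricted ✓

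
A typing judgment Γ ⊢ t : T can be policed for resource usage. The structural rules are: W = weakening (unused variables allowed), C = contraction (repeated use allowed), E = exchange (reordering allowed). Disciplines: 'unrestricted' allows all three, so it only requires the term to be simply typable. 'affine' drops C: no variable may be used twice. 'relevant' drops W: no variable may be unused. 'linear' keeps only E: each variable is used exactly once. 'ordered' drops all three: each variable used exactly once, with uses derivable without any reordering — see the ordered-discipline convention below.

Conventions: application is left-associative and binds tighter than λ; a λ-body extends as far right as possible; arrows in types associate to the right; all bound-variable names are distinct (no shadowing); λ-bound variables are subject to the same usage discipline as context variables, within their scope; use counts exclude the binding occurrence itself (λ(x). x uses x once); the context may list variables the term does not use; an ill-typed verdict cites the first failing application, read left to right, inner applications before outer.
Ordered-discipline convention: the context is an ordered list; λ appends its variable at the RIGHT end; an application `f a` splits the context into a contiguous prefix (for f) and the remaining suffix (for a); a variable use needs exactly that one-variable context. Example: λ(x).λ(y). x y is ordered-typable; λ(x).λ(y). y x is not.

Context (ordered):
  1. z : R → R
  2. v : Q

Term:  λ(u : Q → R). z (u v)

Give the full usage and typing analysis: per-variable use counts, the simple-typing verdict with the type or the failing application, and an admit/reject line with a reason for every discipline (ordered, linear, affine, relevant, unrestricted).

use counts: z ×1; v ×1; u (λ-bound) ×1
left-to-right use order: z, u, v
typing: well-typed at (Q → R) → R
ordered ✗ (no ordered split (uses run z, u, v))
linear ✓ (exactly-once usage across z, v, u)
affine ✓ (no duplicate uses among z, v, u)
relevant ✓ (none of z, v, u goes unused)
unrestricted ✓ (typability at (Q → R) → R is all that's needed)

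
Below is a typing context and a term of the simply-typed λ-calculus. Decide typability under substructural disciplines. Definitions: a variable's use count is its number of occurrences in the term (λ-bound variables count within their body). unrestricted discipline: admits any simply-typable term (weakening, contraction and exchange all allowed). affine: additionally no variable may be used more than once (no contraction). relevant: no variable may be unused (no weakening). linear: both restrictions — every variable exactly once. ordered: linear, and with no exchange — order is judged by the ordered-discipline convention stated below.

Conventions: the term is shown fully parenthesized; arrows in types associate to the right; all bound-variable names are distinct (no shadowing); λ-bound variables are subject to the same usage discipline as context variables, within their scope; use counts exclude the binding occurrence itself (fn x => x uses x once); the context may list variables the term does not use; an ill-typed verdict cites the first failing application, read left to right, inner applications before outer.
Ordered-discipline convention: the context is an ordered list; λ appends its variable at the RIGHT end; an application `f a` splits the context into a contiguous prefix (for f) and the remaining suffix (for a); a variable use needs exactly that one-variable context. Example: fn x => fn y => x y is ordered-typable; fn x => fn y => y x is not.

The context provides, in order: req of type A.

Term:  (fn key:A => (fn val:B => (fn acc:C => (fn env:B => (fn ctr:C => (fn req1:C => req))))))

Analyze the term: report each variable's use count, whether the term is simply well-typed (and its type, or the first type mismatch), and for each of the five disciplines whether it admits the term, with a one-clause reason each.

usage: req ×1; key (bound) ×0; val (bound) ×0; acc (bound) ×0; env (bound) ×0; ctr (bound) ×0; req1 (bound) ×0
order of uses: req
typing: ✓ — A → B → C → B → C → C → A
ordered: ✗, needs weakening: key, val, acc, env, ctr, req1 unused
linear: ✗, needs weakening: key, val, acc, env, ctr, req1 unused
affine: ✓, req, key, val, acc, env, ctr, req1: no repeats, contraction unneeded
relevant: ✗, needs weakening: key, val, acc, env, ctr, req1 unused
unrestricted: ✓, type-checks (A → B → C → B → C → C → A) and nothing is barred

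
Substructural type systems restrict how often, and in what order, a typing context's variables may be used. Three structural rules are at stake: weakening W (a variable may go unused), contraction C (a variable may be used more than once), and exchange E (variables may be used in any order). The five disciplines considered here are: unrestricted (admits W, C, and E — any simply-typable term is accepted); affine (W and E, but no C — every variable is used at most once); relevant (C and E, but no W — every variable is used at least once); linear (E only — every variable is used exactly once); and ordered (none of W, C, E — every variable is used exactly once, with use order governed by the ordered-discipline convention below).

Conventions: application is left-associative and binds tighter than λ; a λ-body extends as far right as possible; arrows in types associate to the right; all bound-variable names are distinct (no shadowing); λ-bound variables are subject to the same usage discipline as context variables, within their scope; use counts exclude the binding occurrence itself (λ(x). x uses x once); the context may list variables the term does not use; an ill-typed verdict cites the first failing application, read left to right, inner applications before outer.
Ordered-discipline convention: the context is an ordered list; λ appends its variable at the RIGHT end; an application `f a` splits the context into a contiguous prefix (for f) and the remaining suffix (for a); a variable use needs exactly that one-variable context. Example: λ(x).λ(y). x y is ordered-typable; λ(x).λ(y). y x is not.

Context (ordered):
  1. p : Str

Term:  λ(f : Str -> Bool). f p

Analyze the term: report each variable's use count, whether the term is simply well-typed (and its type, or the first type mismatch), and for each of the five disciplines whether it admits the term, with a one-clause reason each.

counts: p ×1, f (bound) ×1
uses in reading order: f, p
typing: the term checks, with type (Str -> Bool) -> Bool
ordered ✗ (use order f, p needs exchange)
linear ✓ (single use per variable (p, f))
affine ✓ (at most one use each (p, f))
relevant ✓ (every one of p, f appears)
unrestricted ✓ (type-checks ((Str -> Bool) -> Bool) and nothing is barred)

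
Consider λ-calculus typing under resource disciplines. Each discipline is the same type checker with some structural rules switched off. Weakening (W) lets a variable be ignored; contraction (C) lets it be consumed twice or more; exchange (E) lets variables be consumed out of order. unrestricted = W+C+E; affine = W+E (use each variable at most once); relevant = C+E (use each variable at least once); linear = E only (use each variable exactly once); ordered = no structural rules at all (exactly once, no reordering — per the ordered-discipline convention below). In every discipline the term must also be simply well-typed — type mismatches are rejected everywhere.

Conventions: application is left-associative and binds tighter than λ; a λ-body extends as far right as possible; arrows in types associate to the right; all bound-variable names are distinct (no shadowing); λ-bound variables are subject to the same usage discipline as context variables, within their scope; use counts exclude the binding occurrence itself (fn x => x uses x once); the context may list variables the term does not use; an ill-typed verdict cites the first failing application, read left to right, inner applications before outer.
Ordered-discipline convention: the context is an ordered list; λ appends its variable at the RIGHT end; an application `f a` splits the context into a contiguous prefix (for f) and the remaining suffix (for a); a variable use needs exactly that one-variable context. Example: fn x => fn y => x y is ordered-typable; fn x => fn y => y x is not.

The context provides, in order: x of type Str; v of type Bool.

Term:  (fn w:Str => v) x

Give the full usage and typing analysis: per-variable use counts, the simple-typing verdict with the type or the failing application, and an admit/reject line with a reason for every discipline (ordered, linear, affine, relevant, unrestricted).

counts: x: 1×; v: 1×; w (bound): 0×
use order (left to right): v, x
typing: well-typed at Bool
ordered: ✗, w never used (weakening)
linear: ✗, w never used (weakening)
affine: ✓, x, v, w: no repeats, contraction unneeded
relevant: ✗, w never used (weakening)
unrestricted: ✓, simply typable at Bool; W, C, E all held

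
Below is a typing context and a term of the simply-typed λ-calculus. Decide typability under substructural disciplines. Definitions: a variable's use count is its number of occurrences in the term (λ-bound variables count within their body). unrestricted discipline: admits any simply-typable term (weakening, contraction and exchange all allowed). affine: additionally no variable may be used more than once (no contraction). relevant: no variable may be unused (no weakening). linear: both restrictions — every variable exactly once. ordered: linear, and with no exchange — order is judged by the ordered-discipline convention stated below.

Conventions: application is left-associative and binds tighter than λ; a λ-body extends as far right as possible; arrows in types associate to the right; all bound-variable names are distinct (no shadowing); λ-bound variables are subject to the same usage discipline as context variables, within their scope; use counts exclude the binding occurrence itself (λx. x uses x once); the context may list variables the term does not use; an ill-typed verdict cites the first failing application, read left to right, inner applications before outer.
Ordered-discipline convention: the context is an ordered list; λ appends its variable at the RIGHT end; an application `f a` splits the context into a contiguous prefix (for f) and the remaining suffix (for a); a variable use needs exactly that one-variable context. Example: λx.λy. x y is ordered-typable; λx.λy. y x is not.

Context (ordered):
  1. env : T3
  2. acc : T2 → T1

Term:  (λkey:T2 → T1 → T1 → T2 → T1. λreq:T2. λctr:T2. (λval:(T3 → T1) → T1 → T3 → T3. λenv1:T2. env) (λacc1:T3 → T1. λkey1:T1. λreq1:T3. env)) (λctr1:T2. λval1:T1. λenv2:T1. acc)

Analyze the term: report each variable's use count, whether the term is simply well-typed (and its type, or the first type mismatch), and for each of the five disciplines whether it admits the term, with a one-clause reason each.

usage: env: 2×, acc: 1×, key [bound]: 0×, req [bound]: 0×, ctr [bound]: 0×, val [bound]: 0×, env1 [bound]: 0×, acc1 [bound]: 0×, key1 [bound]: 0×, req1 [bound]: 0×, ctr1 [bound]: 0×, val1 [bound]: 0×, env2 [bound]: 0×
order of uses: env, env, acc
typing: well-typed — term : T2 → T2 → T2 → T3
ordered: ✗, env ×2 used more than once (contraction); needs weakening: key, req, ctr, val, env1, acc1, key1, req1, ctr1, val1, env2 unused
linear: ✗, env ×2 used more than once (contraction); needs weakening: key, req, ctr, val, env1, acc1, key1, req1, ctr1, val1, env2 unused
affine: ✗, env ×2 used more than once (contraction)
relevant: ✗, needs weakening: key, req, ctr, val, env1, acc1, key1, req1, ctr1, val1, env2 unused
unrestricted: ✓, typability at T2 → T2 → T2 → T3 is all that's needed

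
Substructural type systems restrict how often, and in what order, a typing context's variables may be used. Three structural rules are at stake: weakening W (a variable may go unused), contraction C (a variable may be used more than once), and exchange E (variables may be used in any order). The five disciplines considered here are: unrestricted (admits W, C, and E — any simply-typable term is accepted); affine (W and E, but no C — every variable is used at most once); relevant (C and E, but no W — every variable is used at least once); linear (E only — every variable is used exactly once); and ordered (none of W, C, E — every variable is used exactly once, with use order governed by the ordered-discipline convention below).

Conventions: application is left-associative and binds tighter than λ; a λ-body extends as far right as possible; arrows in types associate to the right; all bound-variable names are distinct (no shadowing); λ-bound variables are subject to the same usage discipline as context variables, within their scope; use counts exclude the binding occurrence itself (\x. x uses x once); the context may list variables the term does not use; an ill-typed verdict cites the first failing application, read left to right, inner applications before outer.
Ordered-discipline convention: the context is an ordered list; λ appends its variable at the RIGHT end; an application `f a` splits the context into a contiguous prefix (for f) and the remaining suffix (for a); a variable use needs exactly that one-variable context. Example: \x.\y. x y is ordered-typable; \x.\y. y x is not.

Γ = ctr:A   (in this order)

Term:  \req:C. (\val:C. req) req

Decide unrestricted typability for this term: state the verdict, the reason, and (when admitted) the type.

yes — well-typed at C -> C; no restrictions here; term : C -> C
usage: ctr=0; req [bound]=2; val [bound]=0
uses in reading order: req, req
typing: well-typed — term : C -> C
all disciplines: ordered ✗ | linear ✗ | affine ✗ | relevant ✗ | unrestricted ✓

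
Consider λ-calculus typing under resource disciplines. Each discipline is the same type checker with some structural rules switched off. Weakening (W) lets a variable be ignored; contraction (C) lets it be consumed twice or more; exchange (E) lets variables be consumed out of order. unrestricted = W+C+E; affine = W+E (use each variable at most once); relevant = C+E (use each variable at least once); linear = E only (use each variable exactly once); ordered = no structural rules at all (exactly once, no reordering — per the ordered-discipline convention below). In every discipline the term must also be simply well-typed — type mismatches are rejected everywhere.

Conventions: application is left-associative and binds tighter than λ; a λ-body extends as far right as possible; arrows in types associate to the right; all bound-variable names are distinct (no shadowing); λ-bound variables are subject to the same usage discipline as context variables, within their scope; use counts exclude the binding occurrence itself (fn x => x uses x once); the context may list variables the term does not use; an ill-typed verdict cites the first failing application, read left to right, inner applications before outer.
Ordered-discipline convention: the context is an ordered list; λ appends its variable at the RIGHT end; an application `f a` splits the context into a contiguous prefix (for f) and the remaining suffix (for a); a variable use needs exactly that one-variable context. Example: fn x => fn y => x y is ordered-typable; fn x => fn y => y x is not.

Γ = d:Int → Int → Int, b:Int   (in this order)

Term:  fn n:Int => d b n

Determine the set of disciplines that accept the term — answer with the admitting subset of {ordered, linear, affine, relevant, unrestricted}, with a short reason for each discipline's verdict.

admitted in: ordered, linear, affine, relevant, unrestricted
variable uses: d ×1; b ×1; n [bound] ×1
uses in reading order: d, b, n
typing: well-typed at Int → Int
ordered ✓ (one use each (d, b, n); ordered split holds)
linear ✓ (exactly-once usage across d, b, n)
affine ✓ (no duplicate uses among d, b, n)
relevant ✓ (none of d, b, n goes unused)
unrestricted ✓ (well-typed at Int → Int; no restrictions here)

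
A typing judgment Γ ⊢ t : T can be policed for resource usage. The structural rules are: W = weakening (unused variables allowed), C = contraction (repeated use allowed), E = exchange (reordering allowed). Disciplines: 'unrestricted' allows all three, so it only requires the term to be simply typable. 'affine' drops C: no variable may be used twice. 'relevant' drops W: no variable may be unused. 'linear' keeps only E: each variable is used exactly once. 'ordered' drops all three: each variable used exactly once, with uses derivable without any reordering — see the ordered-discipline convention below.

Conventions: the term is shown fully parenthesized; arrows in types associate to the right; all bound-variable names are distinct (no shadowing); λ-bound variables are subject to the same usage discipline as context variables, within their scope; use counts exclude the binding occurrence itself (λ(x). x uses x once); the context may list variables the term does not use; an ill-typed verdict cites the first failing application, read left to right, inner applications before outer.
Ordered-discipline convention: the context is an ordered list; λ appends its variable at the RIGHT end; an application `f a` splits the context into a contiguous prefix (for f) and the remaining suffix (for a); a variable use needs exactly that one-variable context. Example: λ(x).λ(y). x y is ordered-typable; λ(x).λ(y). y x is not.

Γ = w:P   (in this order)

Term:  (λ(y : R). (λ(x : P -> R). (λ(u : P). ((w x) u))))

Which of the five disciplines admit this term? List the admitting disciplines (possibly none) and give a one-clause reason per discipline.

admitted in: none
counts: w: 1; y [bound]: 0; x [bound]: 1; u [bound]: 1
left-to-right use order: w, x, u
typing: ill-typed: applying a non-function (P)
ordered: ✗, a type mismatch blocks all five
linear: ✗, the type mismatch rejects it
affine: ✗, not simply typable
relevant: ✗, fails simple typing
unrestricted: ✗, a type mismatch blocks all five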